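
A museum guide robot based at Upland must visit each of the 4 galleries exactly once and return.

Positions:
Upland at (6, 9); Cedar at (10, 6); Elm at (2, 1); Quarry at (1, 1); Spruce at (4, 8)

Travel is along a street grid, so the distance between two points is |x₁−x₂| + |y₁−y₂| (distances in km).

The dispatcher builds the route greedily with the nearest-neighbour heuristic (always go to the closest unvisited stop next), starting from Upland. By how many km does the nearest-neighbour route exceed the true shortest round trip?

From Upland: Spruce=3, Cedar=7, Elm=12, Quarry=13 → choose Spruce (3).
From Spruce: Cedar=8, Elm=9, Quarry=10 → choose Cedar (8).
From Cedar: Elm=13, Quarry=14 → choose Elm (13).
From Elm: Quarry=1 → choose Quarry (1).
NN route Upland → Spruce → Cedar → Elm → Quarry → Upland costs 38.
Optimal: Upland → Cedar → Elm → Quarry → Spruce → Upland costs 34 (by enumerating all 12 distinct tours).
Excess = 38 − 34 = 4.

4 km longer than the optimal tour.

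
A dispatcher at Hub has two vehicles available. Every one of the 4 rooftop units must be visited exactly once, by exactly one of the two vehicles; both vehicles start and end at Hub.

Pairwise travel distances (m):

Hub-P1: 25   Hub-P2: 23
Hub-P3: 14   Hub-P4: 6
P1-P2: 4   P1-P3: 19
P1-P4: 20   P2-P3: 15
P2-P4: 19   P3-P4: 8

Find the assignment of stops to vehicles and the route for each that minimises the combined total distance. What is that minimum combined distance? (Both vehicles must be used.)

Try each way of splitting the stops between the two vehicles (each non-empty) and, for each split, find the best tour for each vehicle:
  {P1} + {P2, P3, P4}: 50 + 52 = 102
  {P2} + {P1, P3, P4}: 46 + 58 = 104
  {P1, P2} + {P3, P4}: 52 + 28 = 80
  {P3} + {P1, P2, P4}: 28 + 53 = 81
  {P1, P3} + {P2, P4}: 58 + 48 = 106
  {P2, P3} + {P1, P4}: 52 + 51 = 103
  … (7 splits in total)
  {P1, P2, P3} + {P4}: 58 + 12 = 70  ← best
Best: vehicle 1 Hub → P1 → P2 → P3 → Hub = 58; vehicle 2 Hub → P4 → Hub = 12; combined 70.

Minimum combined distance: 70 m.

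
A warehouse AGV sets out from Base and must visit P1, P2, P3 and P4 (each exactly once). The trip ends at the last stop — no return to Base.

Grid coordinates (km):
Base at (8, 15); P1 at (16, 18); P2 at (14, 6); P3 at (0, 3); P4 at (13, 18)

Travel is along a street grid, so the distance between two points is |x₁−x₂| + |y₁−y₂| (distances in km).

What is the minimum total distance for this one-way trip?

There are 4! = 24 possible orderings.
Base - P1 - P2 - P3 - P4: 11+14+17+28 = 70
Base - P1 - P2 - P4 - P3: 11+14+13+28 = 66
Base - P1 - P3 - P2 - P4: 11+31+17+13 = 72
Base - P1 - P3 - P4 - P2: 11+31+28+13 = 83
Base - P1 - P4 - P2 - P3: 11+3+13+17 = 44
Base - P1 - P4 - P3 - P2: 11+3+28+17 = 59
Base - P2 - P1 - P3 - P4: 15+14+31+28 = 88
Base - P2 - P1 - P4 - P3: 15+14+3+28 = 60
Base - P2 - P3 - P1 - P4: 15+17+31+3 = 66
Base - P2 - P3 - P4 - P1: 15+17+28+3 = 63
Base - P2 - P4 - P1 - P3: 15+13+3+31 = 62
Base - P2 - P4 - P3 - P1: 15+13+28+31 = 87
Base - P3 - P1 - P2 - P4: 20+31+14+13 = 78
Base - P3 - P1 - P4 - P2: 20+31+3+13 = 67
… (10 more)
Base - P4 - P1 - P2 - P3: 8+3+14+17 = 42  ← best
The minimum is 42.
One shortest path: Base → P4 → P1 → P2 → P3.

Shortest open route: 42 km.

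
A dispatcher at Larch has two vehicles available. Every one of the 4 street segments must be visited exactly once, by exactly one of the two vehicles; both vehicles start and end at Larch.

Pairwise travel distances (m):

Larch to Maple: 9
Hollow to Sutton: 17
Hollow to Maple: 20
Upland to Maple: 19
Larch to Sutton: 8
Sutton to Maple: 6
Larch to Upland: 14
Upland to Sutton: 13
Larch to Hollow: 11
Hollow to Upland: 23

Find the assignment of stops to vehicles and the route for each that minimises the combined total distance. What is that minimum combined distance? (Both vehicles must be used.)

Try each way of splitting the stops between the two vehicles (each non-empty) and, for each split, find the best tour for each vehicle:
  {Hollow} + {Upland, Sutton, Maple}: 22 + 42 = 64
  {Upland} + {Hollow, Sutton, Maple}: 28 + 43 = 71
  {Hollow, Upland} + {Sutton, Maple}: 48 + 23 = 71
  {Sutton} + {Hollow, Upland, Maple}: 16 + 62 = 78
  {Hollow, Sutton} + {Upland, Maple}: 36 + 42 = 78
  {Upland, Sutton} + {Hollow, Maple}: 35 + 40 = 75
  … (7 splits in total)
Best: vehicle 1 Larch → Hollow → Larch = 22; vehicle 2 Larch → Upland → Sutton → Maple → Larch = 42; combined 64.

64 m — the smallest possible combined total.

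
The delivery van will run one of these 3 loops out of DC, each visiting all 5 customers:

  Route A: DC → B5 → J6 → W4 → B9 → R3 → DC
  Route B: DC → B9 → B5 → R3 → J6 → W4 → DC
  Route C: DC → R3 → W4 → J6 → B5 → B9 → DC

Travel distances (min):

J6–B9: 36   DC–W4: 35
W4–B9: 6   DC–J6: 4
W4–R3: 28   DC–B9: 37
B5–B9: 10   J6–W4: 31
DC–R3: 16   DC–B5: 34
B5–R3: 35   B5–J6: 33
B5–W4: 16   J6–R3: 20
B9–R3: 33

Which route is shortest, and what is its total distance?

153 min — Route A is the shortest.

Route A: 34 + 33 + 31 + 6 + 33 + 16 = 153
Route B: 37 + 10 + 35 + 20 + 31 + 35 = 168
Route C: 16 + 28 + 31 + 33 + 10 + 37 = 155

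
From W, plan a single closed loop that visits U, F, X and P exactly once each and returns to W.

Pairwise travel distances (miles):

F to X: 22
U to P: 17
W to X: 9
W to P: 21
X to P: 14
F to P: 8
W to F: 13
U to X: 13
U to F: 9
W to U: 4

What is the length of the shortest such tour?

With 4 stops there are 4!/2 = 12 distinct round trips (a route and its reverse cost the same).
W - U - F - X - P - W: 4+9+22+14+21 = 70
W - U - F - P - X - W: 4+9+8+14+9 = 44
W - U - X - F - P - W: 4+13+22+8+21 = 68
W - U - X - P - F - W: 4+13+14+8+13 = 52
W - U - P - F - X - W: 4+17+8+22+9 = 60
W - U - P - X - F - W: 4+17+14+22+13 = 70
W - F - U - X - P - W: 13+9+13+14+21 = 70
W - F - U - P - X - W: 13+9+17+14+9 = 62
W - F - X - U - P - W: 13+22+13+17+21 = 86
W - F - P - U - X - W: 13+8+17+13+9 = 60
W - X - U - F - P - W: 9+13+9+8+21 = 60
W - X - F - U - P - W: 9+22+9+17+21 = 78
The minimum is 44.
One optimal route: W → U → F → P → X → W (or its reverse).

44 miles — the shortest possible round trip.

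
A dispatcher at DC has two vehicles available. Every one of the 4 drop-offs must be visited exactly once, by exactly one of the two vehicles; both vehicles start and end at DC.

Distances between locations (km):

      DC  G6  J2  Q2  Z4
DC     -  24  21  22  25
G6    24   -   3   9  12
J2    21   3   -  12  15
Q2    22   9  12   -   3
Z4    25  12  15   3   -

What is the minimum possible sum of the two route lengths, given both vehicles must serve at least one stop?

Minimum combined distance: 98 km.

Check every non-empty split of the stops between the two vehicles; for each half take its own optimal tour:
  {G6} + {J2, Q2, Z4}: 48 + 61 = 109
  {J2} + {G6, Q2, Z4}: 42 + 61 = 103
  {G6, J2} + {Q2, Z4}: 48 + 50 = 98
  {Q2} + {G6, J2, Z4}: 44 + 61 = 105
  {G6, Q2} + {J2, Z4}: 55 + 61 = 116
  {J2, Q2} + {G6, Z4}: 55 + 61 = 116
  … (7 splits in total)
Best: vehicle 1 DC → G6 → J2 → DC = 48; vehicle 2 DC → Q2 → Z4 → DC = 50; combined 98.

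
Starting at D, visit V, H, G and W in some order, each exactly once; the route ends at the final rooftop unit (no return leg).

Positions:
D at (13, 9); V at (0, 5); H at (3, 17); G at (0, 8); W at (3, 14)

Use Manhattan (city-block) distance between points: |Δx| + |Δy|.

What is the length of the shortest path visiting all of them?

There are 4! = 24 possible orderings.
D→V→H→G→W: 17+15+12+9 = 53
D→V→H→W→G: 17+15+3+9 = 44
D→V→G→H→W: 17+3+12+3 = 35
D→V→G→W→H: 17+3+9+3 = 32
D→V→W→H→G: 17+12+3+12 = 44
D→V→W→G→H: 17+12+9+12 = 50
D→H→V→G→W: 18+15+3+9 = 45
D→H→V→W→G: 18+15+12+9 = 54
D→H→G→V→W: 18+12+3+12 = 45
D→H→G→W→V: 18+12+9+12 = 51
D→H→W→V→G: 18+3+12+3 = 36
D→H→W→G→V: 18+3+9+3 = 33
D→G→V→H→W: 14+3+15+3 = 35
D→G→V→W→H: 14+3+12+3 = 32
… (10 more)
The minimum is 32.
One shortest path: D → V → G → W → H.

Minimum one-way distance = 32.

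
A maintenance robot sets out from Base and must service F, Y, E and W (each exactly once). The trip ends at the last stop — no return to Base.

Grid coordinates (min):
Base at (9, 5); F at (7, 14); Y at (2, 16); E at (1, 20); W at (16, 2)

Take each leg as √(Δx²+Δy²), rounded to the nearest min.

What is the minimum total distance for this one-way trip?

Minimum one-way distance = 32 min.

There are 4! = 24 possible orderings.
Base - F - Y - E - W: 9+5+4+23 = 41
Base - F - Y - W - E: 9+5+20+23 = 57
Base - F - E - Y - W: 9+8+4+20 = 41
Base - F - E - W - Y: 9+8+23+20 = 60
Base - F - W - Y - E: 9+15+20+4 = 48
Base - F - W - E - Y: 9+15+23+4 = 51
Base - Y - F - E - W: 13+5+8+23 = 49
Base - Y - F - W - E: 13+5+15+23 = 56
Base - Y - E - F - W: 13+4+8+15 = 40
Base - Y - E - W - F: 13+4+23+15 = 55
Base - Y - W - F - E: 13+20+15+8 = 56
Base - Y - W - E - F: 13+20+23+8 = 64
Base - E - F - Y - W: 17+8+5+20 = 50
Base - E - F - W - Y: 17+8+15+20 = 60
… (10 more)
Base - W - F - Y - E: 8+15+5+4 = 32  ← best
The minimum is 32.
One shortest path: Base → W → F → Y → E.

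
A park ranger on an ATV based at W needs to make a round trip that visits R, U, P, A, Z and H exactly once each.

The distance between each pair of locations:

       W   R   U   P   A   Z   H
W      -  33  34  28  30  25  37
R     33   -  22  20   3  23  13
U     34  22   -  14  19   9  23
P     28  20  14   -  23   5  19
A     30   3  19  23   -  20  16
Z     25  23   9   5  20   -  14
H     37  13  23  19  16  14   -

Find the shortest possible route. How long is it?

W → R → U → P → A → Z → H → W: 33+22+14+23+20+14+37 = 163
W → R → U → P → A → H → Z → W: 33+22+14+23+16+14+25 = 147
W → R → U → P → Z → A → H → W: 33+22+14+5+20+16+37 = 147
W → R → U → P → Z → H → A → W: 33+22+14+5+14+16+30 = 134
W → R → U → P → H → A → Z → W: 33+22+14+19+16+20+25 = 149
W → R → U → P → H → Z → A → W: 33+22+14+19+14+20+30 = 152
W → R → U → A → P → Z → H → W: 33+22+19+23+5+14+37 = 153
W → R → U → A → P → H → Z → W: 33+22+19+23+19+14+25 = 155
… (352 more)
W → P → U → Z → H → R → A → W: 28+14+9+14+13+3+30 = 111  ← best
The minimum is 111.
One optimal route: W → P → U → Z → H → R → A → W (or its reverse).

111 — the shortest possible round trip.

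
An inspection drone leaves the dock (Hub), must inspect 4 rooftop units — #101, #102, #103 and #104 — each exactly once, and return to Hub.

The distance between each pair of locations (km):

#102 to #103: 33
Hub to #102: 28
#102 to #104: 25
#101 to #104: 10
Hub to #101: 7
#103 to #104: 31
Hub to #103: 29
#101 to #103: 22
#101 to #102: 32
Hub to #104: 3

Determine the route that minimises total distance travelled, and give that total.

Shortest round trip = 90 km.

With 4 stops there are 4!/2 = 12 distinct round trips (a route and its reverse cost the same).
Hub-#101-#102-#103-#104-Hub: 7+32+33+31+3 = 106
Hub-#101-#102-#104-#103-Hub: 7+32+25+31+29 = 124
Hub-#101-#103-#102-#104-Hub: 7+22+33+25+3 = 90
Hub-#101-#103-#104-#102-Hub: 7+22+31+25+28 = 113
Hub-#101-#104-#102-#103-Hub: 7+10+25+33+29 = 104
Hub-#101-#104-#103-#102-Hub: 7+10+31+33+28 = 109
Hub-#102-#101-#103-#104-Hub: 28+32+22+31+3 = 116
Hub-#102-#101-#104-#103-Hub: 28+32+10+31+29 = 130
Hub-#102-#103-#101-#104-Hub: 28+33+22+10+3 = 96
Hub-#102-#104-#101-#103-Hub: 28+25+10+22+29 = 114
Hub-#103-#101-#102-#104-Hub: 29+22+32+25+3 = 111
Hub-#103-#102-#101-#104-Hub: 29+33+32+10+3 = 107
The minimum is 90.
One optimal route: Hub → #101 → #103 → #102 → #104 → Hub (or its reverse).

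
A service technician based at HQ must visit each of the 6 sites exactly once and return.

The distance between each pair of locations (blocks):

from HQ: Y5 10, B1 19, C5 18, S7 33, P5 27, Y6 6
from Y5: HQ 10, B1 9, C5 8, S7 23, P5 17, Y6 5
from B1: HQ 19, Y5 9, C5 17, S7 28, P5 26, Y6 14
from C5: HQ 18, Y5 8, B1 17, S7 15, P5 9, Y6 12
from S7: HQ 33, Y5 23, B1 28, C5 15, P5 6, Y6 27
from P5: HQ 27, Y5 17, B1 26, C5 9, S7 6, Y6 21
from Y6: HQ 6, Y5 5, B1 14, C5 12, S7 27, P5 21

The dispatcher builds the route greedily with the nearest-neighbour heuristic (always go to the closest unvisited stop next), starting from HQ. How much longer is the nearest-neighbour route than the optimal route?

Excess over optimum: 1 blocks.

HQ: Y6=6, Y5=10, C5=18, B1=19, P5=27, S7=33 ⇒ Y6
Y6: Y5=5, C5=12, B1=14, P5=21, S7=27 ⇒ Y5
Y5: C5=8, B1=9, P5=17, S7=23 ⇒ C5
C5: P5=9, S7=15, B1=17 ⇒ P5
P5: S7=6, B1=26 ⇒ S7
S7: B1=28 ⇒ B1
NN route HQ → Y6 → Y5 → C5 → P5 → S7 → B1 → HQ costs 81.
Optimal: HQ → Y5 → B1 → S7 → P5 → C5 → Y6 → HQ costs 80 (by enumerating all 360 distinct tours).
Excess = 81 − 80 = 1.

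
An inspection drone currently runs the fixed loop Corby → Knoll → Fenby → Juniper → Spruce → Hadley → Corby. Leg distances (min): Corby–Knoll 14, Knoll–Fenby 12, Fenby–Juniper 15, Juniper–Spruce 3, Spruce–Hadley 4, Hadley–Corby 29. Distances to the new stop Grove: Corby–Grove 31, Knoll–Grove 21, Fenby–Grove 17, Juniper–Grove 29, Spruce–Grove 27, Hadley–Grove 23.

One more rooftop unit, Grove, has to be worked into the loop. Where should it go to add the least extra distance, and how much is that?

Insertion cost between consecutive stops i–j is d(i,Grove) + d(Grove,j) − d(i,j):
  between Corby and Knoll: 31 + 21 − 14 = 38
  between Knoll and Fenby: 21 + 17 − 12 = 26
  between Fenby and Juniper: 17 + 29 − 15 = 31
  between Juniper and Spruce: 29 + 27 − 3 = 53
  between Spruce and Hadley: 27 + 23 − 4 = 46
  between Hadley and Corby: 23 + 31 − 29 = 25
Cheapest insertion is between Hadley and Corby, adding 25.
New total = 77 + 25 = 102.

Adding 25 min by placing Grove on the Hadley–Corby leg.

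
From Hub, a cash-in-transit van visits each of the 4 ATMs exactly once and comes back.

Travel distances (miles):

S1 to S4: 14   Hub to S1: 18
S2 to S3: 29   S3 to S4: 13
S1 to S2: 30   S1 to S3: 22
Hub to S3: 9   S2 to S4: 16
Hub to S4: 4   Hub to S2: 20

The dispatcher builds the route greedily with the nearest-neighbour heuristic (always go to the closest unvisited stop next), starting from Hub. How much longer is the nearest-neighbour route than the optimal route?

The nearest-neighbour route is 8 miles longer than optimal.

From Hub: S4=4, S3=9, S1=18, S2=20 → choose S4 (4).
From S4: S3=13, S1=14, S2=16 → choose S3 (13).
From S3: S1=22, S2=29 → choose S1 (22).
From S1: S2=30 → choose S2 (30).
NN route Hub → S4 → S3 → S1 → S2 → Hub costs 89.
Optimal: Hub → S2 → S4 → S1 → S3 → Hub costs 81 (by enumerating all 12 distinct tours).
Excess = 89 − 81 = 8.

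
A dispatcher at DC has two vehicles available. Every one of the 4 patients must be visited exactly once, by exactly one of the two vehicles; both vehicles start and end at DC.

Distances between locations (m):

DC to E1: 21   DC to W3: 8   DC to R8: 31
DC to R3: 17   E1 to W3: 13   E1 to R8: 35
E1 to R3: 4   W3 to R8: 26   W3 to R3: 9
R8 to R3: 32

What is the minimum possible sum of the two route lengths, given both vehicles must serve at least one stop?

Try each way of splitting the stops between the two vehicles (each non-empty) and, for each split, find the best tour for each vehicle:
  {E1} + {W3, R8, R3}: 42 + 80 = 122
  {W3} + {E1, R8, R3}: 16 + 87 = 103
  {E1, W3} + {R8, R3}: 42 + 80 = 122
  {R8} + {E1, W3, R3}: 62 + 42 = 104
  {E1, R8} + {W3, R3}: 87 + 34 = 121
  {W3, R8} + {E1, R3}: 65 + 42 = 107
  … (7 splits in total)
Best: vehicle 1 DC → W3 → DC = 16; vehicle 2 DC → R8 → E1 → R3 → DC = 87; combined 103.

103 m — the smallest possible combined total.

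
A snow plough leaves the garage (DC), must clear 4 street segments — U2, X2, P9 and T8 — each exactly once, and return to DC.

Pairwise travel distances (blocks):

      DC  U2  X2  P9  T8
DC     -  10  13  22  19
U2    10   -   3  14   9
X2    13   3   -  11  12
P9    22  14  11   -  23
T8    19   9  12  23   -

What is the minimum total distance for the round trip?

There are 12 distinct closed tours to check (reversals are equivalent).
DC - U2 - X2 - P9 - T8 - DC: 10+3+11+23+19 = 66
DC - U2 - X2 - T8 - P9 - DC: 10+3+12+23+22 = 70
DC - U2 - P9 - X2 - T8 - DC: 10+14+11+12+19 = 66
DC - U2 - P9 - T8 - X2 - DC: 10+14+23+12+13 = 72
DC - U2 - T8 - X2 - P9 - DC: 10+9+12+11+22 = 64
DC - U2 - T8 - P9 - X2 - DC: 10+9+23+11+13 = 66
DC - X2 - U2 - P9 - T8 - DC: 13+3+14+23+19 = 72
DC - X2 - U2 - T8 - P9 - DC: 13+3+9+23+22 = 70
DC - X2 - P9 - U2 - T8 - DC: 13+11+14+9+19 = 66
DC - X2 - T8 - U2 - P9 - DC: 13+12+9+14+22 = 70
DC - P9 - U2 - X2 - T8 - DC: 22+14+3+12+19 = 70
DC - P9 - X2 - U2 - T8 - DC: 22+11+3+9+19 = 64
The minimum is 64.
One optimal route: DC → U2 → T8 → X2 → P9 → DC (or its reverse).

Shortest round trip = 64 blocks.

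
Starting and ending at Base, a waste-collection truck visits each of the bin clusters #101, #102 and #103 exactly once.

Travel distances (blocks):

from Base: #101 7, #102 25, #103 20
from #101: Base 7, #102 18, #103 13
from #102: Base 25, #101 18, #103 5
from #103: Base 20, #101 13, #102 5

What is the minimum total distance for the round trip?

Minimum total distance: 50 blocks.

There are 3 distinct closed tours to check (reversals are equivalent).
Base→#101→#102→#103→Base: 7+18+5+20 = 50
Base→#101→#103→#102→Base: 7+13+5+25 = 50
Base→#102→#101→#103→Base: 25+18+13+20 = 76
The minimum is 50.
One optimal route: Base → #101 → #102 → #103 → Base (or its reverse).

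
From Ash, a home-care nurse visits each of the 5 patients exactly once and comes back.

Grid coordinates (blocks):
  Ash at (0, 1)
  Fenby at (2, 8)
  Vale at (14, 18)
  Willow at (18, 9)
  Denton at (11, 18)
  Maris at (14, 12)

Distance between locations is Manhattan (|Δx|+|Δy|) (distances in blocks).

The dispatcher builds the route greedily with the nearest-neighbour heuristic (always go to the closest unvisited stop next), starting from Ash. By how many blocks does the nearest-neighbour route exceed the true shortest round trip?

6 blocks longer than the optimal tour.

Ash: Fenby=9, Maris=25, Willow=26, Denton=28, Vale=31 ⇒ Fenby
Fenby: Maris=16, Willow=17, Denton=19, Vale=22 ⇒ Maris
Maris: Vale=6, Willow=7, Denton=9 ⇒ Vale
Vale: Denton=3, Willow=13 ⇒ Denton
Denton: Willow=16 ⇒ Willow
NN route Ash → Fenby → Maris → Vale → Denton → Willow → Ash costs 76.
Optimal: Ash → Fenby → Willow → Maris → Vale → Denton → Ash costs 70 (by enumerating all 60 distinct tours).
Excess = 76 − 70 = 6.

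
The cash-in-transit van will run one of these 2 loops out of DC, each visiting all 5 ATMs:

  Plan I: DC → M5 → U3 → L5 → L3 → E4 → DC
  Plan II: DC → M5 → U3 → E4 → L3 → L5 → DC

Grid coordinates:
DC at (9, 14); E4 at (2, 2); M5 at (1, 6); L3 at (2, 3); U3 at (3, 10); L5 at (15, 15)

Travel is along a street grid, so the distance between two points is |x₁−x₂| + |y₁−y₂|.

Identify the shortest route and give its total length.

Shortest is Plan II, total 64.

Plan I: 16 + 6 + 17 + 25 + 1 + 19 = 84
Plan II: 16 + 6 + 9 + 1 + 25 + 7 = 64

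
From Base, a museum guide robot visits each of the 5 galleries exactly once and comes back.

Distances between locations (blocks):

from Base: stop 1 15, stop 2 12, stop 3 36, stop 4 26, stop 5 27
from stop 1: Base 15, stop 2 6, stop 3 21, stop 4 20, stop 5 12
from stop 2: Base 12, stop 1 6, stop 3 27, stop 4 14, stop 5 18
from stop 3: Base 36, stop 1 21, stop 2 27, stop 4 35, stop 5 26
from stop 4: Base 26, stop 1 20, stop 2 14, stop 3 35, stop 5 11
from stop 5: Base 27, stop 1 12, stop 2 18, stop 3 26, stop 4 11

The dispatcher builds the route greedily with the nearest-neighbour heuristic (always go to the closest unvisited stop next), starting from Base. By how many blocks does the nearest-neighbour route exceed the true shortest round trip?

13 blocks longer than the optimal tour.

From Base: stop 2=12, stop 1=15, stop 4=26, stop 5=27, stop 3=36 → choose stop 2 (12).
From stop 2: stop 1=6, stop 4=14, stop 5=18, stop 3=27 → choose stop 1 (6).
From stop 1: stop 5=12, stop 4=20, stop 3=21 → choose stop 5 (12).
From stop 5: stop 4=11, stop 3=26 → choose stop 4 (11).
From stop 4: stop 3=35 → choose stop 3 (35).
NN route Base → stop 2 → stop 1 → stop 5 → stop 4 → stop 3 → Base costs 112.
Optimal: Base → stop 1 → stop 3 → stop 5 → stop 4 → stop 2 → Base costs 99 (by enumerating all 60 distinct tours).
Excess = 112 − 99 = 13.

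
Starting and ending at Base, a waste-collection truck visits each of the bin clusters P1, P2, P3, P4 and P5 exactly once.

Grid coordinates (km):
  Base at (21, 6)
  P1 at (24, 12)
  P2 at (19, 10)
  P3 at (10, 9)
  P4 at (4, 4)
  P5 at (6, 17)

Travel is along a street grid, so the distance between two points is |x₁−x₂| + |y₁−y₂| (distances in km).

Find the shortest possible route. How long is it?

Minimum total distance: 72 km.

With 5 stops there are 5!/2 = 60 distinct round trips (a route and its reverse cost the same).
Base→P1→P2→P3→P4→P5→Base: 9+7+10+11+15+26 = 78
Base→P1→P2→P3→P5→P4→Base: 9+7+10+12+15+19 = 72
Base→P1→P2→P4→P3→P5→Base: 9+7+21+11+12+26 = 86
Base→P1→P2→P4→P5→P3→Base: 9+7+21+15+12+14 = 78
Base→P1→P2→P5→P3→P4→Base: 9+7+20+12+11+19 = 78
Base→P1→P2→P5→P4→P3→Base: 9+7+20+15+11+14 = 76
Base→P1→P3→P2→P4→P5→Base: 9+17+10+21+15+26 = 98
Base→P1→P3→P2→P5→P4→Base: 9+17+10+20+15+19 = 90
Base→P1→P3→P4→P2→P5→Base: 9+17+11+21+20+26 = 104
Base→P1→P3→P4→P5→P2→Base: 9+17+11+15+20+6 = 78
Base→P1→P3→P5→P2→P4→Base: 9+17+12+20+21+19 = 98
Base→P1→P3→P5→P4→P2→Base: 9+17+12+15+21+6 = 80
Base→P1→P4→P2→P3→P5→Base: 9+28+21+10+12+26 = 106
Base→P1→P4→P2→P5→P3→Base: 9+28+21+20+12+14 = 104
… (46 more)
The minimum is 72.
One optimal route: Base → P1 → P2 → P3 → P5 → P4 → Base (or its reverse).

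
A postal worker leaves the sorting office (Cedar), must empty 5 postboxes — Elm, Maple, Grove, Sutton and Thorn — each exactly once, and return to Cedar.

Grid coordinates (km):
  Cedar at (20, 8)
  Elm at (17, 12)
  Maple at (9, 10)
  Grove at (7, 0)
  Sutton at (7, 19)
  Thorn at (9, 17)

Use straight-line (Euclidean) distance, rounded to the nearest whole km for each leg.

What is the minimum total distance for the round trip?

Shortest round trip = 51 km.

With 5 stops there are 5!/2 = 60 distinct round trips (a route and its reverse cost the same).
Cedar-Elm-Maple-Grove-Sutton-Thorn-Cedar: 5+8+10+19+3+14 = 59
Cedar-Elm-Maple-Grove-Thorn-Sutton-Cedar: 5+8+10+17+3+17 = 60
Cedar-Elm-Maple-Sutton-Grove-Thorn-Cedar: 5+8+9+19+17+14 = 72
Cedar-Elm-Maple-Sutton-Thorn-Grove-Cedar: 5+8+9+3+17+15 = 57
Cedar-Elm-Maple-Thorn-Grove-Sutton-Cedar: 5+8+7+17+19+17 = 73
Cedar-Elm-Maple-Thorn-Sutton-Grove-Cedar: 5+8+7+3+19+15 = 57
Cedar-Elm-Grove-Maple-Sutton-Thorn-Cedar: 5+16+10+9+3+14 = 57
Cedar-Elm-Grove-Maple-Thorn-Sutton-Cedar: 5+16+10+7+3+17 = 58
Cedar-Elm-Grove-Sutton-Maple-Thorn-Cedar: 5+16+19+9+7+14 = 70
Cedar-Elm-Grove-Sutton-Thorn-Maple-Cedar: 5+16+19+3+7+11 = 61
Cedar-Elm-Grove-Thorn-Maple-Sutton-Cedar: 5+16+17+7+9+17 = 71
Cedar-Elm-Grove-Thorn-Sutton-Maple-Cedar: 5+16+17+3+9+11 = 61
Cedar-Elm-Sutton-Maple-Grove-Thorn-Cedar: 5+12+9+10+17+14 = 67
Cedar-Elm-Sutton-Maple-Thorn-Grove-Cedar: 5+12+9+7+17+15 = 65
… (46 more)
Cedar-Elm-Thorn-Sutton-Maple-Grove-Cedar: 5+9+3+9+10+15 = 51  ← best
The minimum is 51.
One optimal route: Cedar → Elm → Thorn → Sutton → Maple → Grove → Cedar (or its reverse).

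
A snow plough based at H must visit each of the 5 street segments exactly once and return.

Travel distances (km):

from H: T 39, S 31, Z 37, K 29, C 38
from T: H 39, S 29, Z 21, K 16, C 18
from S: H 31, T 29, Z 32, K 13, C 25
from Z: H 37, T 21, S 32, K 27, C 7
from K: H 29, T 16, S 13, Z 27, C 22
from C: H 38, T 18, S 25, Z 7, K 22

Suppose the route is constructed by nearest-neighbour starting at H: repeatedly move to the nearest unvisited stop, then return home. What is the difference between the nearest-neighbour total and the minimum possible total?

Excess over optimum: 12 km.

From H: K=29, S=31, Z=37, C=38, T=39 → choose K (29).
From K: S=13, T=16, C=22, Z=27 → choose S (13).
From S: C=25, T=29, Z=32 → choose C (25).
From C: Z=7, T=18 → choose Z (7).
From Z: T=21 → choose T (21).
NN route H → K → S → C → Z → T → H costs 134.
Optimal: H → S → K → T → C → Z → H costs 122 (by enumerating all 60 distinct tours).
Excess = 134 − 122 = 12.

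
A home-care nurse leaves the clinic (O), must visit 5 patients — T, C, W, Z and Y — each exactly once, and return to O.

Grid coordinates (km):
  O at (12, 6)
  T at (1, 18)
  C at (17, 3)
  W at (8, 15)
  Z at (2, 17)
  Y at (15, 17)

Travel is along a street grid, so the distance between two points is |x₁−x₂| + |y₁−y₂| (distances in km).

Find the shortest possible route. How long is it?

With 5 stops there are 5!/2 = 60 distinct round trips (a route and its reverse cost the same).
O → T → C → W → Z → Y → O: 23+31+21+8+13+14 = 110
O → T → C → W → Y → Z → O: 23+31+21+9+13+21 = 118
O → T → C → Z → W → Y → O: 23+31+29+8+9+14 = 114
O → T → C → Z → Y → W → O: 23+31+29+13+9+13 = 118
O → T → C → Y → W → Z → O: 23+31+16+9+8+21 = 108
O → T → C → Y → Z → W → O: 23+31+16+13+8+13 = 104
O → T → W → C → Z → Y → O: 23+10+21+29+13+14 = 110
O → T → W → C → Y → Z → O: 23+10+21+16+13+21 = 104
O → T → W → Z → C → Y → O: 23+10+8+29+16+14 = 100
O → T → W → Z → Y → C → O: 23+10+8+13+16+8 = 78
O → T → W → Y → C → Z → O: 23+10+9+16+29+21 = 108
O → T → W → Y → Z → C → O: 23+10+9+13+29+8 = 92
O → T → Z → C → W → Y → O: 23+2+29+21+9+14 = 98
O → T → Z → C → Y → W → O: 23+2+29+16+9+13 = 92
… (46 more)
O → C → Y → T → Z → W → O: 8+16+15+2+8+13 = 62  ← best
The minimum is 62.
One optimal route: O → C → Y → T → Z → W → O (or its reverse).

Minimum total distance: 62 km.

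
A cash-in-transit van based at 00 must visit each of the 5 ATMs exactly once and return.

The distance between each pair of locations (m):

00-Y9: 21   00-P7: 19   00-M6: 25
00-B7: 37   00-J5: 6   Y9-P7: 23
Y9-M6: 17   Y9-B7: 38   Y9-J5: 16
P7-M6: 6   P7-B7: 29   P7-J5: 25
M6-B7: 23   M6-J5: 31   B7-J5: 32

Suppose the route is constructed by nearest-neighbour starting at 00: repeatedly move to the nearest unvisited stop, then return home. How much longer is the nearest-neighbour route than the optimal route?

The nearest-neighbour route is 3 m longer than optimal.

From 00: J5=6, P7=19, Y9=21, M6=25, B7=37 → choose J5 (6).
From J5: Y9=16, P7=25, M6=31, B7=32 → choose Y9 (16).
From Y9: M6=17, P7=23, B7=38 → choose M6 (17).
From M6: P7=6, B7=23 → choose P7 (6).
From P7: B7=29 → choose B7 (29).
NN route 00 → J5 → Y9 → M6 → P7 → B7 → 00 costs 111.
Optimal: 00 → P7 → M6 → B7 → Y9 → J5 → 00 costs 108 (by enumerating all 60 distinct tours).
Excess = 111 − 108 = 3.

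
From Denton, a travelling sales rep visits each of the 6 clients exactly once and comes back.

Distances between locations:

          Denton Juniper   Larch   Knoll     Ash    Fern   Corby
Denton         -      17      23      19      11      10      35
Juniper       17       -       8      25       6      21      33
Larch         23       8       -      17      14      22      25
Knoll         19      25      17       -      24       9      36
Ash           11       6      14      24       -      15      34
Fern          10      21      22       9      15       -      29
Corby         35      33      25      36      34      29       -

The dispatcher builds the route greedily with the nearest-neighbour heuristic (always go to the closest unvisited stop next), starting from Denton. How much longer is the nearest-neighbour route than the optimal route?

From Denton: Fern=10, Ash=11, Juniper=17, Knoll=19, Larch=23, Corby=35 → choose Fern (10).
From Fern: Knoll=9, Ash=15, Juniper=21, Larch=22, Corby=29 → choose Knoll (9).
From Knoll: Larch=17, Ash=24, Juniper=25, Corby=36 → choose Larch (17).
From Larch: Juniper=8, Ash=14, Corby=25 → choose Juniper (8).
From Juniper: Ash=6, Corby=33 → choose Ash (6).
From Ash: Corby=34 → choose Corby (34).
NN route Denton → Fern → Knoll → Larch → Juniper → Ash → Corby → Denton costs 119.
Optimal: Denton → Ash → Juniper → Larch → Corby → Knoll → Fern → Denton costs 105 (by enumerating all 360 distinct tours).
Excess = 119 − 105 = 14.

The nearest-neighbour route is 14 longer than optimal.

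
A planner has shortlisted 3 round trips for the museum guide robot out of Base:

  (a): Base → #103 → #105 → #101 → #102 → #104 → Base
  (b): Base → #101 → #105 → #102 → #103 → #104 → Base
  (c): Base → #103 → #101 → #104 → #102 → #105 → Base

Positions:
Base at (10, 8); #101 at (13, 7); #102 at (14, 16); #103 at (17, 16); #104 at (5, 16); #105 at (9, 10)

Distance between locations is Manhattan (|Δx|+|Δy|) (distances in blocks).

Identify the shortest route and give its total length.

(a): 15 + 14 + 7 + 10 + 9 + 13 = 68
(b): 4 + 7 + 11 + 3 + 12 + 13 = 50
(c): 15 + 13 + 17 + 9 + 11 + 3 = 68

50 blocks — (b) is the shortest.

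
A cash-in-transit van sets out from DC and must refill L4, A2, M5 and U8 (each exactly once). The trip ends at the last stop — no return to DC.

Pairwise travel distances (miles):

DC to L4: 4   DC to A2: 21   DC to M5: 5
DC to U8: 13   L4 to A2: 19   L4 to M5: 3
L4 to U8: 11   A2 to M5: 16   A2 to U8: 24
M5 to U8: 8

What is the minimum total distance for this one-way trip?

Shortest open route: 39 miles.

There are 4! = 24 possible orderings.
DC - L4 - A2 - M5 - U8: 4+19+16+8 = 47
DC - L4 - A2 - U8 - M5: 4+19+24+8 = 55
DC - L4 - M5 - A2 - U8: 4+3+16+24 = 47
DC - L4 - M5 - U8 - A2: 4+3+8+24 = 39
DC - L4 - U8 - A2 - M5: 4+11+24+16 = 55
DC - L4 - U8 - M5 - A2: 4+11+8+16 = 39
DC - A2 - L4 - M5 - U8: 21+19+3+8 = 51
DC - A2 - L4 - U8 - M5: 21+19+11+8 = 59
DC - A2 - M5 - L4 - U8: 21+16+3+11 = 51
DC - A2 - M5 - U8 - L4: 21+16+8+11 = 56
DC - A2 - U8 - L4 - M5: 21+24+11+3 = 59
DC - A2 - U8 - M5 - L4: 21+24+8+3 = 56
DC - M5 - L4 - A2 - U8: 5+3+19+24 = 51
DC - M5 - L4 - U8 - A2: 5+3+11+24 = 43
… (10 more)
The minimum is 39.
One shortest path: DC → L4 → M5 → U8 → A2.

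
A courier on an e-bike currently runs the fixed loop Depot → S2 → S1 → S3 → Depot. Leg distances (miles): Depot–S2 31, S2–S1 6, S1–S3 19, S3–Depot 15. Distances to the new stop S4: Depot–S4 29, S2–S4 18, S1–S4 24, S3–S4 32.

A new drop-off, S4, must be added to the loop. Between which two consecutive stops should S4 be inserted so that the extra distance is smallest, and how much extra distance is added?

Insertion cost between consecutive stops i–j is d(i,S4) + d(S4,j) − d(i,j):
  between Depot and S2: 29 + 18 − 31 = 16
  between S2 and S1: 18 + 24 − 6 = 36
  between S1 and S3: 24 + 32 − 19 = 37
  between S3 and Depot: 32 + 29 − 15 = 46
Cheapest insertion is between Depot and S2, adding 16.
New total = 71 + 16 = 87.

Adding 16 miles by placing S4 on the Depot–S2 leg.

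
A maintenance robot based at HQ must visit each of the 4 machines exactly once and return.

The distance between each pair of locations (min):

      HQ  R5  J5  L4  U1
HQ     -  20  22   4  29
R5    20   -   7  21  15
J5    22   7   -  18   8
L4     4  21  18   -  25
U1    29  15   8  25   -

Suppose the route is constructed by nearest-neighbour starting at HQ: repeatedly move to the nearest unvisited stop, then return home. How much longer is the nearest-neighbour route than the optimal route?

The nearest-neighbour route is 9 min longer than optimal.

From HQ: L4=4, R5=20, J5=22, U1=29 → choose L4 (4).
From L4: J5=18, R5=21, U1=25 → choose J5 (18).
From J5: R5=7, U1=8 → choose R5 (7).
From R5: U1=15 → choose U1 (15).
NN route HQ → L4 → J5 → R5 → U1 → HQ costs 73.
Optimal: HQ → R5 → J5 → U1 → L4 → HQ costs 64 (by enumerating all 12 distinct tours).
Excess = 73 − 64 = 9.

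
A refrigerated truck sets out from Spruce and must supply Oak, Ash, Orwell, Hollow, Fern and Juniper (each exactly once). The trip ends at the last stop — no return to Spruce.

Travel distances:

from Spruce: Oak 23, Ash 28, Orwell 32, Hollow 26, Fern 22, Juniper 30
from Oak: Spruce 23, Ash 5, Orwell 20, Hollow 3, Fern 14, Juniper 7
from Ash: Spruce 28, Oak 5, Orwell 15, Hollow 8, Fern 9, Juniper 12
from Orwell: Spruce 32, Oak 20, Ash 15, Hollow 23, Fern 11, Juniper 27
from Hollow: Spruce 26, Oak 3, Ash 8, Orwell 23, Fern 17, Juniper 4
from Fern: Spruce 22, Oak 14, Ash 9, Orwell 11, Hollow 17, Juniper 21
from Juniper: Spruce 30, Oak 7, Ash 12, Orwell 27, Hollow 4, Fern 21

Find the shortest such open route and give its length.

Minimum one-way distance = 60.

There are 6! = 720 possible orderings.
Spruce - Oak - Ash - Orwell - Hollow - Fern - Juniper: 23+5+15+23+17+21 = 104
Spruce - Oak - Ash - Orwell - Hollow - Juniper - Fern: 23+5+15+23+4+21 = 91
Spruce - Oak - Ash - Orwell - Fern - Hollow - Juniper: 23+5+15+11+17+4 = 75
Spruce - Oak - Ash - Orwell - Fern - Juniper - Hollow: 23+5+15+11+21+4 = 79
Spruce - Oak - Ash - Orwell - Juniper - Hollow - Fern: 23+5+15+27+4+17 = 91
Spruce - Oak - Ash - Orwell - Juniper - Fern - Hollow: 23+5+15+27+21+17 = 108
Spruce - Oak - Ash - Hollow - Orwell - Fern - Juniper: 23+5+8+23+11+21 = 91
Spruce - Oak - Ash - Hollow - Orwell - Juniper - Fern: 23+5+8+23+27+21 = 107
… (712 more)
Spruce - Fern - Orwell - Ash - Oak - Hollow - Juniper: 22+11+15+5+3+4 = 60  ← best
The minimum is 60.
One shortest path: Spruce → Fern → Orwell → Ash → Oak → Hollow → Juniper.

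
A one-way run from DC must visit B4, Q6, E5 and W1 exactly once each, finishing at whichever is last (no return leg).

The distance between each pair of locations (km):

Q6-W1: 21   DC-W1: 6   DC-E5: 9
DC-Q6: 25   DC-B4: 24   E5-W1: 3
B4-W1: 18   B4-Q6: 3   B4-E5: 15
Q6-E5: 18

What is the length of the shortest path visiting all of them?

Minimum one-way distance = 27 km.

There are 4! = 24 possible orderings.
DC→B4→Q6→E5→W1: 24+3+18+3 = 48
DC→B4→Q6→W1→E5: 24+3+21+3 = 51
DC→B4→E5→Q6→W1: 24+15+18+21 = 78
DC→B4→E5→W1→Q6: 24+15+3+21 = 63
DC→B4→W1→Q6→E5: 24+18+21+18 = 81
DC→B4→W1→E5→Q6: 24+18+3+18 = 63
DC→Q6→B4→E5→W1: 25+3+15+3 = 46
DC→Q6→B4→W1→E5: 25+3+18+3 = 49
DC→Q6→E5→B4→W1: 25+18+15+18 = 76
DC→Q6→E5→W1→B4: 25+18+3+18 = 64
DC→Q6→W1→B4→E5: 25+21+18+15 = 79
DC→Q6→W1→E5→B4: 25+21+3+15 = 64
DC→E5→B4→Q6→W1: 9+15+3+21 = 48
DC→E5→B4→W1→Q6: 9+15+18+21 = 63
… (10 more)
DC→W1→E5→B4→Q6: 6+3+15+3 = 27  ← best
The minimum is 27.
One shortest path: DC → W1 → E5 → B4 → Q6.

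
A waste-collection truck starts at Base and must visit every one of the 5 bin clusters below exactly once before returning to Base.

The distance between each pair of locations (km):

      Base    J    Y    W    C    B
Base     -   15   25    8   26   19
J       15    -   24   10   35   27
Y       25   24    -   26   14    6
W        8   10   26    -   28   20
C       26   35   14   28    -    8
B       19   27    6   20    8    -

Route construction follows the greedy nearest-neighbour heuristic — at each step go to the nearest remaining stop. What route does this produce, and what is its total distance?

Nearest-neighbour total = 82 km; route Base → W → J → Y → B → C → Base.

Base → [W:8 / J:15 / B:19 / Y:25 / C:26] → W (8)
W → [J:10 / B:20 / Y:26 / C:28] → J (10)
J → [Y:24 / B:27 / C:35] → Y (24)
Y → [B:6 / C:14] → B (6)
B → [C:8] → C (8)
Return C→Base: 26.
Total = 8 + 10 + 24 + 6 + 8 + 26 = 82.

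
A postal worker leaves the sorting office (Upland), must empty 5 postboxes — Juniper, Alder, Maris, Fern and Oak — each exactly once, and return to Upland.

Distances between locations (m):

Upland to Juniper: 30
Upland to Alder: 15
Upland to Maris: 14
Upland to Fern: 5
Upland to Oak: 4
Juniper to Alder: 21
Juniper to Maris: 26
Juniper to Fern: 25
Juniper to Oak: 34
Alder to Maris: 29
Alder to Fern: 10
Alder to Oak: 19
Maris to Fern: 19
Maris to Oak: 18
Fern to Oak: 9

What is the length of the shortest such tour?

Upland-Juniper-Alder-Maris-Fern-Oak-Upland: 30+21+29+19+9+4 = 112
Upland-Juniper-Alder-Maris-Oak-Fern-Upland: 30+21+29+18+9+5 = 112
Upland-Juniper-Alder-Fern-Maris-Oak-Upland: 30+21+10+19+18+4 = 102
Upland-Juniper-Alder-Fern-Oak-Maris-Upland: 30+21+10+9+18+14 = 102
Upland-Juniper-Alder-Oak-Maris-Fern-Upland: 30+21+19+18+19+5 = 112
Upland-Juniper-Alder-Oak-Fern-Maris-Upland: 30+21+19+9+19+14 = 112
Upland-Juniper-Maris-Alder-Fern-Oak-Upland: 30+26+29+10+9+4 = 108
Upland-Juniper-Maris-Alder-Oak-Fern-Upland: 30+26+29+19+9+5 = 118
Upland-Juniper-Maris-Fern-Alder-Oak-Upland: 30+26+19+10+19+4 = 108
Upland-Juniper-Maris-Fern-Oak-Alder-Upland: 30+26+19+9+19+15 = 118
Upland-Juniper-Maris-Oak-Alder-Fern-Upland: 30+26+18+19+10+5 = 108
Upland-Juniper-Maris-Oak-Fern-Alder-Upland: 30+26+18+9+10+15 = 108
Upland-Juniper-Fern-Alder-Maris-Oak-Upland: 30+25+10+29+18+4 = 116
Upland-Juniper-Fern-Alder-Oak-Maris-Upland: 30+25+10+19+18+14 = 116
… (46 more)
Upland-Maris-Juniper-Alder-Fern-Oak-Upland: 14+26+21+10+9+4 = 84  ← best
The minimum is 84.
One optimal route: Upland → Maris → Juniper → Alder → Fern → Oak → Upland (or its reverse).

Minimum total distance: 84 m.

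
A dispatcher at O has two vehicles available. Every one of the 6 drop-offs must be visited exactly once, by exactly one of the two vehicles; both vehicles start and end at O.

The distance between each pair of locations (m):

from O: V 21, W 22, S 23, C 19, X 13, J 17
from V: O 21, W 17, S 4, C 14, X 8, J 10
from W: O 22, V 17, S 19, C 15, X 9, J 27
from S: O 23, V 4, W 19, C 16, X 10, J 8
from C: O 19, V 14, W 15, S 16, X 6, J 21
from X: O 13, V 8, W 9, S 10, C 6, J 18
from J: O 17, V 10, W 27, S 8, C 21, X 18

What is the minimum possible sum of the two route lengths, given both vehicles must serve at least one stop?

Try each way of splitting the stops between the two vehicles (each non-empty) and, for each split, find the best tour for each vehicle:
  {V} + {W, S, C, X, J}: 42 + 78 = 120
  {W} + {V, S, C, X, J}: 44 + 62 = 106
  {V, W} + {S, C, X, J}: 60 + 60 = 120
  {S} + {V, W, C, X, J}: 46 + 78 = 124
  {V, S} + {W, C, X, J}: 48 + 75 = 123
  {W, S} + {V, C, X, J}: 64 + 60 = 124
  … (31 splits in total)
Best: vehicle 1 O → W → O = 44; vehicle 2 O → C → X → V → S → J → O = 62; combined 106.

106 m — the smallest possible combined total.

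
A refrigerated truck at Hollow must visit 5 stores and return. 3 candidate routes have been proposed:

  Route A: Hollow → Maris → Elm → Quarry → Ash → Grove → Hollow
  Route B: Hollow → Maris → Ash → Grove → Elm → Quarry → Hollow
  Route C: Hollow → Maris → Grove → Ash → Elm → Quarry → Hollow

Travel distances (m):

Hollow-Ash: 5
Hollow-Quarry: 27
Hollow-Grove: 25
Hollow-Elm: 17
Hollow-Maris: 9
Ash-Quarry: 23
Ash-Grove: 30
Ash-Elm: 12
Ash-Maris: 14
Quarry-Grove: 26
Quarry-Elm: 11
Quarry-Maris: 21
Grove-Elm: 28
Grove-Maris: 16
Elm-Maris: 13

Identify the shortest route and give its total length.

Shortest is Route C, total 105 m.

Route A: 9 + 13 + 11 + 23 + 30 + 25 = 111
Route B: 9 + 14 + 30 + 28 + 11 + 27 = 119
Route C: 9 + 16 + 30 + 12 + 11 + 27 = 105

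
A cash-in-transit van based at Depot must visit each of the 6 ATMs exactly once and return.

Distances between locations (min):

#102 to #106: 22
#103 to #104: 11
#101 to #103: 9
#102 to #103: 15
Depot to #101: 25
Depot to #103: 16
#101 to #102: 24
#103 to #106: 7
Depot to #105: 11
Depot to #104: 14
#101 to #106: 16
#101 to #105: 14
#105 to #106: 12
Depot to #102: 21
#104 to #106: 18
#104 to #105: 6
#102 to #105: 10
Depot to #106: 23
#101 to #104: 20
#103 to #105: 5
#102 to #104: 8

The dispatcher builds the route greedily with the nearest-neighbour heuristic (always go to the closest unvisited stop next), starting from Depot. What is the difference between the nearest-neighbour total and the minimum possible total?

3 min longer than the optimal tour.

From Depot: #105=11, #104=14, #103=16, #102=21, #106=23, #101=25 → choose #105 (11).
From #105: #103=5, #104=6, #102=10, #106=12, #101=14 → choose #103 (5).
From #103: #106=7, #101=9, #104=11, #102=15 → choose #106 (7).
From #106: #101=16, #104=18, #102=22 → choose #101 (16).
From #101: #104=20, #102=24 → choose #104 (20).
From #104: #102=8 → choose #102 (8).
NN route Depot → #105 → #103 → #106 → #101 → #104 → #102 → Depot costs 88.
Optimal: Depot → #101 → #103 → #106 → #105 → #102 → #104 → Depot costs 85 (by enumerating all 360 distinct tours).
Excess = 88 − 85 = 3.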